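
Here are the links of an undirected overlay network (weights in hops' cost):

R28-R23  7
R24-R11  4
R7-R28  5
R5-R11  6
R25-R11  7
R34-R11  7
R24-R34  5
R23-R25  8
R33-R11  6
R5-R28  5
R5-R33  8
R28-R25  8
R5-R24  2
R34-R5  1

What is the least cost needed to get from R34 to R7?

Candidate routes:
R34 - R11 - R24 - R5 - R28 - R7: 7+4+2+5+5 = 23
R34 - R24 - R5 - R28 - R7: 5+2+5+5 = 17
R34 - R5 - R28 - R7: 1+5+5 = 11
R34 - R11 - R5 - R28 - R7: 7+6+5+5 = 23
Cheapest is R34 - R5 - R28 - R7 at 11 hops' cost.

11 hops' cost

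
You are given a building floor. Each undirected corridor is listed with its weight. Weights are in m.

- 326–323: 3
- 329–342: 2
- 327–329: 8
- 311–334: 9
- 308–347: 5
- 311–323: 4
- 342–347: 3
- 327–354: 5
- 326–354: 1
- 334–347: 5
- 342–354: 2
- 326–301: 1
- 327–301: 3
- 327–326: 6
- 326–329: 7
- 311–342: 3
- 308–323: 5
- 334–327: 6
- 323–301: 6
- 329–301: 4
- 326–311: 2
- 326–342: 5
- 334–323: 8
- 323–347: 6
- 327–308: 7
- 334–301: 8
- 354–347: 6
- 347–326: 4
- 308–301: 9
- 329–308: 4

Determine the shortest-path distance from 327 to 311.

Enumerating some paths:
327–301–326–311: 3+1+2 = 6
327–354–326–311: 5+1+2 = 8
Cheapest is 327–301–326–311 at 6 m.

6 m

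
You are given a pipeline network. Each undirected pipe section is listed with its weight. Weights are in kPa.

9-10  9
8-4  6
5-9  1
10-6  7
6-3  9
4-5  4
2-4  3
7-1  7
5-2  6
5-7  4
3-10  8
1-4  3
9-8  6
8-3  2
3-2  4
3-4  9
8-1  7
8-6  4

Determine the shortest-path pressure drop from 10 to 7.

Enumerating some paths:
10–3–8–9–5–7: 8+2+6+1+4 = 21
10–9–5–7: 9+1+4 = 14
The minimum is 14 kPa via 10–9–5–7.

14 kPa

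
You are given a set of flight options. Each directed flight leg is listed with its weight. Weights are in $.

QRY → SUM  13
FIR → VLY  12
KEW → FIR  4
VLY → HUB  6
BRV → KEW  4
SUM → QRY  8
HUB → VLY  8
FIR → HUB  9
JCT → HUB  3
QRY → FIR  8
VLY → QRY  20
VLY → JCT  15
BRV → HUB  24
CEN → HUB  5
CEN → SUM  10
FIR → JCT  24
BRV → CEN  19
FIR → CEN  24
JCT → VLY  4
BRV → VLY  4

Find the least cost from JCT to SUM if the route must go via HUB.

$44

Shortest JCT→HUB: JCT–HUB = 3
Best HUB to SUM: HUB–VLY–QRY–SUM costing 41
Total via HUB: 3 + 41 = $44.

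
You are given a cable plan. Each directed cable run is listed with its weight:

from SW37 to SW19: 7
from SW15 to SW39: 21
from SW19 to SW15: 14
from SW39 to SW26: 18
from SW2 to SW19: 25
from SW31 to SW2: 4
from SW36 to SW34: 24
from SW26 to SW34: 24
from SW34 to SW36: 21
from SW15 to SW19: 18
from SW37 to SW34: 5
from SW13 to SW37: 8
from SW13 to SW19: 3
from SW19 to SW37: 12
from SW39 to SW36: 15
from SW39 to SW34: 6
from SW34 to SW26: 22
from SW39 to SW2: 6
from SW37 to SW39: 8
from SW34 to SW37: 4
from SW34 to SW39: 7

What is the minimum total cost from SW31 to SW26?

67

Running Dijkstra from SW31:
SW31: 0
SW2: 4  (via SW31)
SW19: 29  (via SW2)
SW37: 41  (via SW19)
SW15: 43  (via SW19)
SW34: 46  (via SW37)
SW39: 49  (via SW37)
SW36: 64  (via SW39)
SW26: 67  (via SW39)
Shortest route: SW31 → SW2 → SW19 → SW37 → SW39 → SW26 = 67.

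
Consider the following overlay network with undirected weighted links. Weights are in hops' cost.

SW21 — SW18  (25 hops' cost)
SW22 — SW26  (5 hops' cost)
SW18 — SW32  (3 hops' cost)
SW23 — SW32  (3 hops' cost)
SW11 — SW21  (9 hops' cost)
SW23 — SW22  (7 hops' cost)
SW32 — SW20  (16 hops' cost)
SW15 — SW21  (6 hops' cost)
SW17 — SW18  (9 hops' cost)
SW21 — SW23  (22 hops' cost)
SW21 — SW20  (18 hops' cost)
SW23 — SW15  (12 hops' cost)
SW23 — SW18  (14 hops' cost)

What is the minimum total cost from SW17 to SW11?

42 hops' cost

Settle nodes by increasing distance from SW17:
SW17: 0
SW18: 9  (via SW17)
SW32: 12  (via SW18)
SW23: 15  (via SW32)
SW22: 22  (via SW23)
SW15: 27  (via SW23)
SW26: 27  (via SW22)
SW20: 28  (via SW32)
SW21: 33  (via SW15)
SW11: 42  (via SW21)
Shortest route: SW17–SW18–SW32–SW23–SW15–SW21–SW11 = 42 hops' cost.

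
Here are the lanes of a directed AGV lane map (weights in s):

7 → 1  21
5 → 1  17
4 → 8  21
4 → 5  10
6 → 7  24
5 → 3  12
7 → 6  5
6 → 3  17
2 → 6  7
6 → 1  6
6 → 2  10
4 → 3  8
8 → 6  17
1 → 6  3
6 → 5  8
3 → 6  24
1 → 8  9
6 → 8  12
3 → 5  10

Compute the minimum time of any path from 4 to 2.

Candidate routes:
4–3–5–1–6–2: 8+10+17+3+10 = 48
4–8–6–2: 21+17+10 = 48
4–3–6–2: 8+24+10 = 42
4–5–1–6–2: 10+17+3+10 = 40
Cheapest is 4–5–1–6–2 at 40 s.

40 s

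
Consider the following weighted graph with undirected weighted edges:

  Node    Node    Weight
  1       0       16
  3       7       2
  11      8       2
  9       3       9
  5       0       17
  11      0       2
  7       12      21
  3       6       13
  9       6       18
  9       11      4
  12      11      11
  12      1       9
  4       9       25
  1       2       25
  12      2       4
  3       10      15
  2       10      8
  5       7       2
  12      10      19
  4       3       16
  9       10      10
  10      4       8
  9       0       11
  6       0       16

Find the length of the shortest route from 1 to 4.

29

Running Dijkstra from 1:
1: 0
12: 9  (via 1)
2: 13  (via 12)
0: 16  (via 1)
11: 18  (via 0)
8: 20  (via 11)
10: 21  (via 2)
9: 22  (via 11)
4: 29  (via 10)
Shortest route: 1 → 12 → 2 → 10 → 4 = 29.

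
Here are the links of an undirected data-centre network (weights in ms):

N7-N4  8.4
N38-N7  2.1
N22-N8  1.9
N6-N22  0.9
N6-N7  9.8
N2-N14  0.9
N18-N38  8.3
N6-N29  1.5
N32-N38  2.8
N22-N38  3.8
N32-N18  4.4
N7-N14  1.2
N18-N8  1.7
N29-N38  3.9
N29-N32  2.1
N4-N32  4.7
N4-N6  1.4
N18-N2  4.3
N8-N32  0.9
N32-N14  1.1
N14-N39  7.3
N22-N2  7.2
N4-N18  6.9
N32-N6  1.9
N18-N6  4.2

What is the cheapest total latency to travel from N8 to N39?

Compare a few routes:
N8–N32–N14–N39: 0.9+1.1+7.3 = 9.3
N8–N22–N6–N32–N14–N39: 1.9+0.9+1.9+1.1+7.3 = 13.1
The minimum is 9.3 ms via N8–N32–N14–N39.

9.3 ms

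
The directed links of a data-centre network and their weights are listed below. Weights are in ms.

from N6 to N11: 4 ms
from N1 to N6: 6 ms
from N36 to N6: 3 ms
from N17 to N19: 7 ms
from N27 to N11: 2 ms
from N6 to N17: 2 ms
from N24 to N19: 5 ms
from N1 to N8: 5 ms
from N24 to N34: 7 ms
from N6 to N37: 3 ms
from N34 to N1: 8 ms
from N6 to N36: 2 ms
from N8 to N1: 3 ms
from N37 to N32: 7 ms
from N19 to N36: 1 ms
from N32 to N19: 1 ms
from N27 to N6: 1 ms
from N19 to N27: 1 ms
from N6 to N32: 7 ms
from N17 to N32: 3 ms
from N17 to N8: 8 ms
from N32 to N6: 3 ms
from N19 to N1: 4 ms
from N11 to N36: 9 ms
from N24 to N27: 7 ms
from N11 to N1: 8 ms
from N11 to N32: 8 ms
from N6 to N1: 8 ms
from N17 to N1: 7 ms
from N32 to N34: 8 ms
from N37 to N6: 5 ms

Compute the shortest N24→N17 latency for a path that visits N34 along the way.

23 ms

Best N24 to N34: N24 → N34 costing 7
Shortest N34→N17: N34 → N1 → N6 → N17 = 16
Total via N34: 7 + 16 = 23 ms.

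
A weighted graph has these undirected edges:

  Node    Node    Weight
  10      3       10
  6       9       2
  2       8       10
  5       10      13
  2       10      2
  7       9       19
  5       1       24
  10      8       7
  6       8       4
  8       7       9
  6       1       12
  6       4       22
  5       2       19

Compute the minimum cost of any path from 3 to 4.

Running Dijkstra from 3:
3: 0
10: 10  (via 3)
2: 12  (via 10)
8: 17  (via 10)
6: 21  (via 8)
5: 23  (via 10)
9: 23  (via 6)
7: 26  (via 8)
1: 33  (via 6)
4: 43  (via 6)
Shortest route: 3 → 10 → 8 → 6 → 4 = 43.

43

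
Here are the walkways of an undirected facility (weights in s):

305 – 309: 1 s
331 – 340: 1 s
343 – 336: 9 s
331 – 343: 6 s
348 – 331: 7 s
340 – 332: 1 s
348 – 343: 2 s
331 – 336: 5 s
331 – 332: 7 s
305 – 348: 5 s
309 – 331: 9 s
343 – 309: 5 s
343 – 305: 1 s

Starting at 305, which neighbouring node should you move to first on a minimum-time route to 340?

343

Candidate routes:
305 - 309 - 331 - 340: 1+9+1 = 11
305 - 343 - 348 - 331 - 340: 1+2+7+1 = 11
305 - 343 - 331 - 340: 1+6+1 = 8
Cheapest is 305 - 343 - 331 - 340 at 8 s.
So from 305 the first move is to 343.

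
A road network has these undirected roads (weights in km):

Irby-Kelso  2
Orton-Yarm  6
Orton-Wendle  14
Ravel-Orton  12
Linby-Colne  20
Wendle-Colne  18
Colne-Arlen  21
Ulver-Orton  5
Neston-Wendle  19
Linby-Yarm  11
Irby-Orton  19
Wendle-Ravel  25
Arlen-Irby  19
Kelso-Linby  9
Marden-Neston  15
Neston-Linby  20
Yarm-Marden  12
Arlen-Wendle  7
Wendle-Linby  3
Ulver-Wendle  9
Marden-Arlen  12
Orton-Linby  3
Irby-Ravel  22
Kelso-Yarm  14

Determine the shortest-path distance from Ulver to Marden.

23 km

Shortest distances from Ulver:
Ulver: 0
Orton: 5  (via Ulver)
Linby: 8  (via Orton)
Wendle: 9  (via Ulver)
Yarm: 11  (via Orton)
Arlen: 16  (via Wendle)
Kelso: 17  (via Linby)
Ravel: 17  (via Orton)
Irby: 19  (via Kelso)
Marden: 23  (via Yarm)
Shortest route: Ulver → Orton → Yarm → Marden = 23 km.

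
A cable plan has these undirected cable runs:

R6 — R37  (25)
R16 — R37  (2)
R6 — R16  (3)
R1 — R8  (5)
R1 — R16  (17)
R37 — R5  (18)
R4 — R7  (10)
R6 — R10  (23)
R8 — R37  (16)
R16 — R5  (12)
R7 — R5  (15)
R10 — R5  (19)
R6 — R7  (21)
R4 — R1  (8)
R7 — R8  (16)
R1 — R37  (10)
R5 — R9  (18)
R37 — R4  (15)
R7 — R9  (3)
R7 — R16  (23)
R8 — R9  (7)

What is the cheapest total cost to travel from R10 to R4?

Shortest distances from R10:
R10: 0
R5: 19  (via R10)
R6: 23  (via R10)
R16: 26  (via R6)
R37: 28  (via R16)
R7: 34  (via R5)
R9: 37  (via R5)
R1: 38  (via R37)
R4: 43  (via R37)
Shortest route: R10–R6–R16–R37–R4 = 43.

43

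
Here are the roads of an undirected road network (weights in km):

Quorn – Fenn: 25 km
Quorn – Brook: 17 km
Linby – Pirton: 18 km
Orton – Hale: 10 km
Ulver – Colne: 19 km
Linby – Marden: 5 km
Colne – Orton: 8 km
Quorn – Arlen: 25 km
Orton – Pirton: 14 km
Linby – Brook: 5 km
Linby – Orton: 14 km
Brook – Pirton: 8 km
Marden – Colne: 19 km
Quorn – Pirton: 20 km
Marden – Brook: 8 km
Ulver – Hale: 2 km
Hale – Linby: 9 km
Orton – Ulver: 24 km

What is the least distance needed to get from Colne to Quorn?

Enumerating some paths:
Colne → Orton → Linby → Brook → Quorn: 8+14+5+17 = 44
Colne → Orton → Pirton → Quorn: 8+14+20 = 42
Colne → Marden → Brook → Quorn: 19+8+17 = 44
The minimum is 42 km via Colne → Orton → Pirton → Quorn.

42 km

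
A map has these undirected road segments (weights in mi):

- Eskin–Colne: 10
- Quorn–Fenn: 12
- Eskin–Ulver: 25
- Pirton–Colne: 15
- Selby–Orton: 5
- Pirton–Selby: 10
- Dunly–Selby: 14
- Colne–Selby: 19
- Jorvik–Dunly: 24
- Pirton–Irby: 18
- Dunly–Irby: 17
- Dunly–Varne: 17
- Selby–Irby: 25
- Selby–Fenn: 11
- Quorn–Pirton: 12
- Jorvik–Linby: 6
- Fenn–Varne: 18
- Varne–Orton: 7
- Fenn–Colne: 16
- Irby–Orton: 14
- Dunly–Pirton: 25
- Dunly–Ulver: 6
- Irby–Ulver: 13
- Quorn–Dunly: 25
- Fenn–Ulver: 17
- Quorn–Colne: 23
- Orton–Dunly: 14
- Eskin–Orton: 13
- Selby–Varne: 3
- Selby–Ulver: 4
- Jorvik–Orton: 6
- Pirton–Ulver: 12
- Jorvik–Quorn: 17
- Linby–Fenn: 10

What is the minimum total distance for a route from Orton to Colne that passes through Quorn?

Best Orton to Quorn: Orton → Jorvik → Quorn costing 23
Shortest Quorn→Colne: Quorn → Colne = 23
Total via Quorn: 23 + 23 = 46 mi.

46 mi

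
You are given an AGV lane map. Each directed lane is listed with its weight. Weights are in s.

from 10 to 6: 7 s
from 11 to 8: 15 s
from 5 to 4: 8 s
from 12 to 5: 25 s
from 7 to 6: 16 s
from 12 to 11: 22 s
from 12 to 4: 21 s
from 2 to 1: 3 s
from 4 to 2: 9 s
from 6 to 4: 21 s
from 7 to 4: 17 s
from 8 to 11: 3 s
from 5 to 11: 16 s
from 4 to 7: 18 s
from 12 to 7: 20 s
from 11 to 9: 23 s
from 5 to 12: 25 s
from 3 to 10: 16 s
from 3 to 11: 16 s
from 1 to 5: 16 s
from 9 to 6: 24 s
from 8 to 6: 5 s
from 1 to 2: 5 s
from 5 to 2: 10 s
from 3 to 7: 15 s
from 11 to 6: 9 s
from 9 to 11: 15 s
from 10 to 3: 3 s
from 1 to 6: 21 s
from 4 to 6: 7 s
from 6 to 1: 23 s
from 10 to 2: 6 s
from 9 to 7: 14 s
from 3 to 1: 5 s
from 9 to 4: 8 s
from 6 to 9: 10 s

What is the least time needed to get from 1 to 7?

Shortest distances from 1:
1: 0
2: 5  (via 1)
5: 16  (via 1)
6: 21  (via 1)
4: 24  (via 5)
9: 31  (via 6)
11: 32  (via 5)
12: 41  (via 5)
7: 42  (via 4)
Shortest route: 1–5–4–7 = 42 s.

42 s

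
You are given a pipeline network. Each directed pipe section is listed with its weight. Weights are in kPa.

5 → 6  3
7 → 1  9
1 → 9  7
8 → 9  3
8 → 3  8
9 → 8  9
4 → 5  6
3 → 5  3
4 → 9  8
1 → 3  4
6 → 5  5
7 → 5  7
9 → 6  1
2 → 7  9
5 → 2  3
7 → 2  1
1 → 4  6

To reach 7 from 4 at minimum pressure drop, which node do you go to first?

5

Enumerating some paths:
4 - 9 - 8 - 3 - 5 - 2 - 7: 8+9+8+3+3+9 = 40
4 - 9 - 6 - 5 - 2 - 7: 8+1+5+3+9 = 26
4 - 5 - 2 - 7: 6+3+9 = 18
Cheapest is 4 - 5 - 2 - 7 at 18 kPa.
So from 4 the first move is to 5.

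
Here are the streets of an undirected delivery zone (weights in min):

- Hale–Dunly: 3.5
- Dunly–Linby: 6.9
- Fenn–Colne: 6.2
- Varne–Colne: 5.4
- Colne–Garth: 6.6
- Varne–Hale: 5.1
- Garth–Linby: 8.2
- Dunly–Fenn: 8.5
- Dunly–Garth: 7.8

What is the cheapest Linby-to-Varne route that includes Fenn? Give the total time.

Shortest Linby→Fenn: Linby → Dunly → Fenn = 15.4
Shortest Fenn→Varne: Fenn → Colne → Varne = 11.6
Total via Fenn: 15.4 + 11.6 = 27 min.

27 min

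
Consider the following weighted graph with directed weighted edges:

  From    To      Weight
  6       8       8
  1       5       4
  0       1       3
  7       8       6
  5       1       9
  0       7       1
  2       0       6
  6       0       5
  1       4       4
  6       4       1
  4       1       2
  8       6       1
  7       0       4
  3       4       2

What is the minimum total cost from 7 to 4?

Compare a few routes:
7–8–6–0–1–4: 6+1+5+3+4 = 19
7–8–6–4: 6+1+1 = 8
7–0–1–4: 4+3+4 = 11
The minimum is 8 via 7–8–6–4.

8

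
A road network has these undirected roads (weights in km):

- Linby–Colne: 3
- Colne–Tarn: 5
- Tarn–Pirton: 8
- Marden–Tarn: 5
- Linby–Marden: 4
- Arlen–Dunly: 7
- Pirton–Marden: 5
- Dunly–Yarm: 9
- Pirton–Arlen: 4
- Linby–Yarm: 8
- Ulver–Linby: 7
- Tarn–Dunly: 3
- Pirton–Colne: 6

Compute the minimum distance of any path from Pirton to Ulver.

Enumerating some paths:
Pirton → Marden → Linby → Ulver: 5+4+7 = 16
Pirton → Tarn → Colne → Linby → Ulver: 8+5+3+7 = 23
The minimum is 16 km via Pirton → Marden → Linby → Ulver.

16 km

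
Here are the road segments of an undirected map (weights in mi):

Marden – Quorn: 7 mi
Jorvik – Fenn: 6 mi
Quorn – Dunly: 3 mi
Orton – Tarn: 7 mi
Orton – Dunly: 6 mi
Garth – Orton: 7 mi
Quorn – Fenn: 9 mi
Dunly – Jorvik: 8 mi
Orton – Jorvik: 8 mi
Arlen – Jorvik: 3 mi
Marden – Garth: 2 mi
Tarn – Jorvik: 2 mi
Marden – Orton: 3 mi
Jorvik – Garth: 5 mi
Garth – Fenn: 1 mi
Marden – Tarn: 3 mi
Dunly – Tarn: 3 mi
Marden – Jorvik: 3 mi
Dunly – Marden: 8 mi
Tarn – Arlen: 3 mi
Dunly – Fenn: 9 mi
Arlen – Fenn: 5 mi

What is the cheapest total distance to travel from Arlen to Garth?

6 mi

Shortest distances from Arlen:
Arlen: 0
Tarn: 3  (via Arlen)
Jorvik: 3  (via Arlen)
Fenn: 5  (via Arlen)
Dunly: 6  (via Tarn)
Garth: 6  (via Fenn)
Shortest route: Arlen → Fenn → Garth = 6 mi.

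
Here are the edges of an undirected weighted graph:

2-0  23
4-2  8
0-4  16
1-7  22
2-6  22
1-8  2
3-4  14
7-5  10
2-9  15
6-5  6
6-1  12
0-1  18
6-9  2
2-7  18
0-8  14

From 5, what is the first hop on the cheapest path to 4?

Candidate routes:
5–6–9–2–4: 6+2+15+8 = 31
5–6–1–8–0–4: 6+12+2+14+16 = 50
5–7–2–4: 10+18+8 = 36
5–6–2–4: 6+22+8 = 36
Cheapest is 5–6–9–2–4 at 31.
So from 5 the first move is to 6.

6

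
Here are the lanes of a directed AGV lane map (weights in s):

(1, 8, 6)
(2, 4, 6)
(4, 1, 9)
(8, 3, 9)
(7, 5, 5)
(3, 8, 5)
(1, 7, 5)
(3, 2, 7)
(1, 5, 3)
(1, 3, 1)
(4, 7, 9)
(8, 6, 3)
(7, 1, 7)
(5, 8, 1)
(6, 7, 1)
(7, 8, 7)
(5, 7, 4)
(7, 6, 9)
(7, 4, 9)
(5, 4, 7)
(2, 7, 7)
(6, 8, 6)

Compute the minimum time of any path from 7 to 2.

Compare a few routes:
7–5–8–3–2: 5+1+9+7 = 22
7–1–3–2: 7+1+7 = 15
The minimum is 15 s via 7–1–3–2.

15 s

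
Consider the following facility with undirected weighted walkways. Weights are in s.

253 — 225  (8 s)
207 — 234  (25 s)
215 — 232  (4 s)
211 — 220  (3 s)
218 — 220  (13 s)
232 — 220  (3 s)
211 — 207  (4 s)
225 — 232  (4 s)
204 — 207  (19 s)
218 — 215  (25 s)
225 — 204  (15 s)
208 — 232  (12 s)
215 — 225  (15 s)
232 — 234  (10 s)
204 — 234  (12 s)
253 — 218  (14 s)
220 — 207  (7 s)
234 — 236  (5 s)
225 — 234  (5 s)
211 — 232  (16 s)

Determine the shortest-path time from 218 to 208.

Candidate routes:
218–215–232–208: 25+4+12 = 41
218–220–232–208: 13+3+12 = 28
218–253–225–232–208: 14+8+4+12 = 38
The minimum is 28 s via 218–220–232–208.

28 s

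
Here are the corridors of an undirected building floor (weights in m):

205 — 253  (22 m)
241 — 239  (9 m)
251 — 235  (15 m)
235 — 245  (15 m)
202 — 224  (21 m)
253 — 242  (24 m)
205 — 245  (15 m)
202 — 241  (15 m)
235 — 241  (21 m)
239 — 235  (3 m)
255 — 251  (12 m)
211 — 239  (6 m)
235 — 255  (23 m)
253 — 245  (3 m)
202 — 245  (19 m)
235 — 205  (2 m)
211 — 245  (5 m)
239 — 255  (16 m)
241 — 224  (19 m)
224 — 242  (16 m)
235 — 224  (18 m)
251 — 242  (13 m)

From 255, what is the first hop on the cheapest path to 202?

Candidate routes:
255 → 239 → 211 → 245 → 202: 16+6+5+19 = 46
255 → 239 → 241 → 202: 16+9+15 = 40
Cheapest is 255 → 239 → 241 → 202 at 40 m.
So from 255 the first move is to 239.

239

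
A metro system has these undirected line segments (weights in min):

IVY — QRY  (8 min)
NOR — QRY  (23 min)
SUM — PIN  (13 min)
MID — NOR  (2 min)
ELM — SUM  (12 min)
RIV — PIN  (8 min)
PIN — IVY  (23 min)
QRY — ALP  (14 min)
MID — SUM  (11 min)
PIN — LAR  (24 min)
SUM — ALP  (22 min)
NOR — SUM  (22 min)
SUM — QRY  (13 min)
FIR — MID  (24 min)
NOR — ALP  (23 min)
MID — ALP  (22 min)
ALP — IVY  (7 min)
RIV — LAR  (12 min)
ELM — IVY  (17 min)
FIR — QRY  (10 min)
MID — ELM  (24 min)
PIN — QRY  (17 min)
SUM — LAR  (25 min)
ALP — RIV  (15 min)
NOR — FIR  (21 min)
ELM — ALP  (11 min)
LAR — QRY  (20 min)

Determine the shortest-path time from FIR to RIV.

Candidate routes:
FIR - QRY - ALP - RIV: 10+14+15 = 39
FIR - QRY - IVY - ALP - RIV: 10+8+7+15 = 40
FIR - QRY - PIN - RIV: 10+17+8 = 35
The minimum is 35 min via FIR - QRY - PIN - RIV.

35 min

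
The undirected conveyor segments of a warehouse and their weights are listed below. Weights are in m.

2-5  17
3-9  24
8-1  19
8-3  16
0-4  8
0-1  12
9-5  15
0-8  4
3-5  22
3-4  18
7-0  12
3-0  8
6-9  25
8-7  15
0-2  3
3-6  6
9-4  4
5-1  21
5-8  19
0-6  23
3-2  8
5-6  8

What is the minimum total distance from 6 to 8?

18 m

Shortest distances from 6:
6: 0
3: 6  (via 6)
5: 8  (via 6)
0: 14  (via 3)
2: 14  (via 3)
8: 18  (via 0)
Shortest route: 6–3–0–8 = 18 m.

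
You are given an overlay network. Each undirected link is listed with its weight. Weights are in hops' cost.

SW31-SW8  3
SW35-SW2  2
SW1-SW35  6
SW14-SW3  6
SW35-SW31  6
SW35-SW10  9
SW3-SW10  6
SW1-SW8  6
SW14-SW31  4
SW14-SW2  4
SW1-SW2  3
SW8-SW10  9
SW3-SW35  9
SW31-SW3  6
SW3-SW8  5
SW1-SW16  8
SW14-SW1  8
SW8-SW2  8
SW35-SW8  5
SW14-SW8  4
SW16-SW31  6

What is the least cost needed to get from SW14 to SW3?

Settle nodes by increasing distance from SW14:
SW14: 0
SW8: 4  (via SW14)
SW2: 4  (via SW14)
SW31: 4  (via SW14)
SW35: 6  (via SW2)
SW3: 6  (via SW14)
Shortest route: SW14 → SW3 = 6 hops' cost.

6 hops' cost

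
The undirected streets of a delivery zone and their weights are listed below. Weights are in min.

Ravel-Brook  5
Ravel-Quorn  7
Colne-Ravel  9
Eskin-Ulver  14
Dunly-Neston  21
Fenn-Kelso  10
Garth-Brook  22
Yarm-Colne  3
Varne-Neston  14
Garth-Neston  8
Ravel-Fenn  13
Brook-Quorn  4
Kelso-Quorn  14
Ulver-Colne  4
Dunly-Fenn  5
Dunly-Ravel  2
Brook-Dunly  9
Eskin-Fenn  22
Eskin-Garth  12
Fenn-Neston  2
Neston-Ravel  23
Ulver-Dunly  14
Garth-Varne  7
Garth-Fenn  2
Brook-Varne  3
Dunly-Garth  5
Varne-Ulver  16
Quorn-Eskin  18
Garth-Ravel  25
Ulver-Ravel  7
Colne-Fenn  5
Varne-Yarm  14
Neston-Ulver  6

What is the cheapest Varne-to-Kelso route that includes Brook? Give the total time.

Shortest Varne→Brook: Varne–Brook = 3
Shortest Brook→Kelso: Brook–Quorn–Kelso = 18
Total via Brook: 3 + 18 = 21 min.

21 min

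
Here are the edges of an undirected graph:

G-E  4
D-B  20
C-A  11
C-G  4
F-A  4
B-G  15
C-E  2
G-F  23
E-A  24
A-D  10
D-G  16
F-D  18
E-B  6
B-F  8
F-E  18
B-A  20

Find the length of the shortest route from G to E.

4

Compare a few routes:
G–E: 4 = 4
G–C–E: 4+2 = 6
The minimum is 4 via G–E.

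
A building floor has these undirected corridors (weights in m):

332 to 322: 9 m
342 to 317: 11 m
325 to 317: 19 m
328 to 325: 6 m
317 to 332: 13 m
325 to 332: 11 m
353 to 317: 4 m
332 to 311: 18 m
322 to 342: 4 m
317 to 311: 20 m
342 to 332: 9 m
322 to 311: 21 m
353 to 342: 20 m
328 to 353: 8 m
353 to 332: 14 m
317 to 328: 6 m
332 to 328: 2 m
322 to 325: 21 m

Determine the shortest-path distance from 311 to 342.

Candidate routes:
311–322–342: 21+4 = 25
311–332–342: 18+9 = 27
The minimum is 25 m via 311–322–342.

25 m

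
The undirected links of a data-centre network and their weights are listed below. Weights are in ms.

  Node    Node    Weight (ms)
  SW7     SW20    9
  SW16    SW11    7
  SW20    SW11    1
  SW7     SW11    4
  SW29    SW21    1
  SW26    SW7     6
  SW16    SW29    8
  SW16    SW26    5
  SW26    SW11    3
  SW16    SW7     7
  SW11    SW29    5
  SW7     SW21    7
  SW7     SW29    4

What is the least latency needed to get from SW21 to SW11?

Running Dijkstra from SW21:
SW21: 0
SW29: 1  (via SW21)
SW7: 5  (via SW29)
SW11: 6  (via SW29)
Shortest route: SW21–SW29–SW11 = 6 ms.

6 ms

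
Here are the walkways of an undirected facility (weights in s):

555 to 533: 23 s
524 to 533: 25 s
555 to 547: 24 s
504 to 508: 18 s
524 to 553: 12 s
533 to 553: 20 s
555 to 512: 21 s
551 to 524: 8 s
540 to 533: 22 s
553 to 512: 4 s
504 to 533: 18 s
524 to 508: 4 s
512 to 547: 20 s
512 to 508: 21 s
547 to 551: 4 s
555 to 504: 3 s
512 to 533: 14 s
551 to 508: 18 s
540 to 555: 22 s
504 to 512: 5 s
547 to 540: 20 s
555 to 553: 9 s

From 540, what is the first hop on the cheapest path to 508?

Compare a few routes:
540 → 555 → 553 → 524 → 508: 22+9+12+4 = 47
540 → 547 → 551 → 524 → 508: 20+4+8+4 = 36
540 → 555 → 504 → 508: 22+3+18 = 43
540 → 547 → 551 → 508: 20+4+18 = 42
The minimum is 36 s via 540 → 547 → 551 → 524 → 508.
So from 540 the first move is to 547.

547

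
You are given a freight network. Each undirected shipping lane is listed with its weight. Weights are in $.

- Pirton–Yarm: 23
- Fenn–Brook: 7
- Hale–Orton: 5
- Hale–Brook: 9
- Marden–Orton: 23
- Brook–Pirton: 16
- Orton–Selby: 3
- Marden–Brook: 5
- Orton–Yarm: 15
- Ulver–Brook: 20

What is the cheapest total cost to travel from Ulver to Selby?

$37

Enumerating some paths:
Ulver–Brook–Marden–Orton–Selby: 20+5+23+3 = 51
Ulver–Brook–Hale–Orton–Selby: 20+9+5+3 = 37
Ulver–Brook–Pirton–Yarm–Orton–Selby: 20+16+23+15+3 = 77
The minimum is $37 via Ulver–Brook–Hale–Orton–Selby.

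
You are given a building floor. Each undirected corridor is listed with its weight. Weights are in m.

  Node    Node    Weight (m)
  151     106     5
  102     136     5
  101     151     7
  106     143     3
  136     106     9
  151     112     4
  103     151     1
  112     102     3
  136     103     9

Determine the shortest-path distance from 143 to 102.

Running Dijkstra from 143:
143: 0
106: 3  (via 143)
151: 8  (via 106)
103: 9  (via 151)
112: 12  (via 151)
136: 12  (via 106)
101: 15  (via 151)
102: 15  (via 112)
Shortest route: 143 → 106 → 151 → 112 → 102 = 15 m.

15 m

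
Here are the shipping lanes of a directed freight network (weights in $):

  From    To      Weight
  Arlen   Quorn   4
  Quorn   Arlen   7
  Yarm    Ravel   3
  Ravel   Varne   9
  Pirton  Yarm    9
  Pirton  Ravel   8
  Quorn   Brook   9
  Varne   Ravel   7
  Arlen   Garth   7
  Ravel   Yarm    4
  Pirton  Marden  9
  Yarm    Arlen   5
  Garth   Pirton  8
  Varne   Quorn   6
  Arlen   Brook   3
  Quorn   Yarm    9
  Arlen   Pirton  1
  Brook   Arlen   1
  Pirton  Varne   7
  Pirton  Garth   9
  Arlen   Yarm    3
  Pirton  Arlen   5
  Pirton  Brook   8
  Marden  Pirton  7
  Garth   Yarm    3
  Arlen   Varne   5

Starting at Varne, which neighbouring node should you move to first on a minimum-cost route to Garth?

Quorn

Enumerating some paths:
Varne - Ravel - Yarm - Arlen - Garth: 7+4+5+7 = 23
Varne - Quorn - Arlen - Pirton - Garth: 6+7+1+9 = 23
Varne - Quorn - Arlen - Garth: 6+7+7 = 20
Cheapest is Varne - Quorn - Arlen - Garth at $20.
So from Varne the first move is to Quorn.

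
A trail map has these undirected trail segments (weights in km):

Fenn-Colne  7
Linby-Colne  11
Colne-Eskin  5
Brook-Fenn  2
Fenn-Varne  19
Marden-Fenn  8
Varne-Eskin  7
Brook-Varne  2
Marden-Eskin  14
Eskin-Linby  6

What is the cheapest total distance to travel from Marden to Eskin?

Shortest distances from Marden:
Marden: 0
Fenn: 8  (via Marden)
Brook: 10  (via Fenn)
Varne: 12  (via Brook)
Eskin: 14  (via Marden)
Shortest route: Marden → Eskin = 14 km.

14 km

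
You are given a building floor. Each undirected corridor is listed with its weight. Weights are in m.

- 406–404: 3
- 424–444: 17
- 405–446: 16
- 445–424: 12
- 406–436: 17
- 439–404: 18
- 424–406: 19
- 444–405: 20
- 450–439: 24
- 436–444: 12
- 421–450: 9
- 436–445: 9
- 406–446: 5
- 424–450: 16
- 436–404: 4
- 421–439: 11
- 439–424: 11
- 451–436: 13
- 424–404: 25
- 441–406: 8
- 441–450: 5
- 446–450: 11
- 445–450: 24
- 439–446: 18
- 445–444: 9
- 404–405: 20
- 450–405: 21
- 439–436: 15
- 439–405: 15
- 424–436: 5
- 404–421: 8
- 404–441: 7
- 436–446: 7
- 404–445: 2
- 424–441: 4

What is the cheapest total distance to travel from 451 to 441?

22 m

Candidate routes:
451 - 436 - 424 - 441: 13+5+4 = 22
451 - 436 - 404 - 441: 13+4+7 = 24
451 - 436 - 404 - 406 - 441: 13+4+3+8 = 28
Cheapest is 451 - 436 - 424 - 441 at 22 m.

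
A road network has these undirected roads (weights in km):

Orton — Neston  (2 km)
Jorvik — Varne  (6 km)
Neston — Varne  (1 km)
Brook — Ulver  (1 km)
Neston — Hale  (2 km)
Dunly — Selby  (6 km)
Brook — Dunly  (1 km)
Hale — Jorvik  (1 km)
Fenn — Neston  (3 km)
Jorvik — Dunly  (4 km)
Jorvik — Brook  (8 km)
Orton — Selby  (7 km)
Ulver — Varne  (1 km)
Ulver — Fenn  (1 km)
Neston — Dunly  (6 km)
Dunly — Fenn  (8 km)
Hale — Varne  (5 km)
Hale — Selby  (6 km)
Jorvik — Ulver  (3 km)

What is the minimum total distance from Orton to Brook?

5 km

Enumerating some paths:
Orton → Neston → Varne → Ulver → Brook: 2+1+1+1 = 5
Orton → Neston → Dunly → Brook: 2+6+1 = 9
Orton → Neston → Fenn → Ulver → Brook: 2+3+1+1 = 7
The minimum is 5 km via Orton → Neston → Varne → Ulver → Brook.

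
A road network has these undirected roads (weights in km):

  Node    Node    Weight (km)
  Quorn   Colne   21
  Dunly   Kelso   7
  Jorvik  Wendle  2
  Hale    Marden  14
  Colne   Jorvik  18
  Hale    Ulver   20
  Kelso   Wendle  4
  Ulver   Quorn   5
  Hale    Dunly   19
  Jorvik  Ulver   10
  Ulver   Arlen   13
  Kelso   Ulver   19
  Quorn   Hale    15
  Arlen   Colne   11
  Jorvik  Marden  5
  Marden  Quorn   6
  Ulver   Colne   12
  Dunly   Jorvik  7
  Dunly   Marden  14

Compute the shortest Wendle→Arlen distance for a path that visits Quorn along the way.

Shortest Wendle→Quorn: Wendle–Jorvik–Marden–Quorn = 13
Shortest Quorn→Arlen: Quorn–Ulver–Arlen = 18
Total via Quorn: 13 + 18 = 31 km.

31 km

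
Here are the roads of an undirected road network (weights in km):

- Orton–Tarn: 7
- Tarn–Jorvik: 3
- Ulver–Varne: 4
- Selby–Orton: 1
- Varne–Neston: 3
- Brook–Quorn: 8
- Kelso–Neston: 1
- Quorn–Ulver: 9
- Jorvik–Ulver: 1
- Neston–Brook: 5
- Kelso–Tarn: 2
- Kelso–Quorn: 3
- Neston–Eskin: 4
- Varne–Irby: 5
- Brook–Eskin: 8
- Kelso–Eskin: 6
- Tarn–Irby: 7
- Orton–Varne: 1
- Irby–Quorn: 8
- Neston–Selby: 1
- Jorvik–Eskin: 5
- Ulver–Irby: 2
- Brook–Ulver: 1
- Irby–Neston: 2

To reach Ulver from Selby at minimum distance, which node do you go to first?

Compare a few routes:
Selby - Neston - Irby - Ulver: 1+2+2 = 5
Selby - Orton - Varne - Ulver: 1+1+4 = 6
The minimum is 5 km via Selby - Neston - Irby - Ulver.
So from Selby the first move is to Neston.

Neston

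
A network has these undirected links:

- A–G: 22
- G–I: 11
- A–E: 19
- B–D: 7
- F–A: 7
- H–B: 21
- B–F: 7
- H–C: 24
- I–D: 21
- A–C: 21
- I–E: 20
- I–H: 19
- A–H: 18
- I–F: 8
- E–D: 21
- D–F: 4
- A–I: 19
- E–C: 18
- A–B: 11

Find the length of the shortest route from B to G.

26

Candidate routes:
B–F–A–G: 7+7+22 = 36
B–F–I–G: 7+8+11 = 26
B–D–F–I–G: 7+4+8+11 = 30
B–A–G: 11+22 = 33
The minimum is 26 via B–F–I–G.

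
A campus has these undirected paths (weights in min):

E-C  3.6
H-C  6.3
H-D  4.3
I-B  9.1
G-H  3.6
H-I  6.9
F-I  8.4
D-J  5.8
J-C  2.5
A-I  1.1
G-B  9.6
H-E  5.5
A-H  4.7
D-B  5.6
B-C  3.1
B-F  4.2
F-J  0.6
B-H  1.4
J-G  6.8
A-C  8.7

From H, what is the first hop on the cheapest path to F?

B

Candidate routes:
H–B–F: 1.4+4.2 = 5.6
H–B–C–J–F: 1.4+3.1+2.5+0.6 = 7.6
Cheapest is H–B–F at 5.6 min.
So from H the first move is to B.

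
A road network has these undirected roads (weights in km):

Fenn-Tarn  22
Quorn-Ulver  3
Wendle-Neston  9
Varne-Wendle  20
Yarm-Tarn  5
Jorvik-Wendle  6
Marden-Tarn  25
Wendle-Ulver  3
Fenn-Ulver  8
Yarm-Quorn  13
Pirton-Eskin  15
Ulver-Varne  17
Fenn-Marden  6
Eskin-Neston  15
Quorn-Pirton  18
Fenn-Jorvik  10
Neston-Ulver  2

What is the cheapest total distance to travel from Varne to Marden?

31 km

Settle nodes by increasing distance from Varne:
Varne: 0
Ulver: 17  (via Varne)
Neston: 19  (via Ulver)
Quorn: 20  (via Ulver)
Wendle: 20  (via Varne)
Fenn: 25  (via Ulver)
Jorvik: 26  (via Wendle)
Marden: 31  (via Fenn)
Shortest route: Varne–Ulver–Fenn–Marden = 31 km.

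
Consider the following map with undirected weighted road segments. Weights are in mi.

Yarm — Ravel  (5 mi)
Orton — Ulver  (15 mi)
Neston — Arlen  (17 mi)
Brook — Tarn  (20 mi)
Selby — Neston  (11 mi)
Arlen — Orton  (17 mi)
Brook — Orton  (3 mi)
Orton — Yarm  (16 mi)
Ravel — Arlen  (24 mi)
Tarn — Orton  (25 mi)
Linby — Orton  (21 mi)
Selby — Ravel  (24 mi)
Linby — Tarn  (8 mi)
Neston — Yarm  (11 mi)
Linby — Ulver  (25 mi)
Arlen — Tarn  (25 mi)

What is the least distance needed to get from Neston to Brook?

30 mi

Enumerating some paths:
Neston → Yarm → Orton → Brook: 11+16+3 = 30
Neston → Selby → Ravel → Yarm → Orton → Brook: 11+24+5+16+3 = 59
Neston → Arlen → Orton → Brook: 17+17+3 = 37
Cheapest is Neston → Yarm → Orton → Brook at 30 mi.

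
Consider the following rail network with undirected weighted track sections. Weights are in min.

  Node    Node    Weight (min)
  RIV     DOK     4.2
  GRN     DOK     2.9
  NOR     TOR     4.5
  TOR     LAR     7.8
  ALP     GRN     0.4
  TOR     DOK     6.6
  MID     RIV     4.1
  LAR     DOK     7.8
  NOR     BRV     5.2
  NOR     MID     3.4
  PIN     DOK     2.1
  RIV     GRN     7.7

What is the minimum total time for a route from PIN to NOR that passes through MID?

13.8 min

Shortest PIN→MID: PIN → DOK → RIV → MID = 10.4
Best MID to NOR: MID → NOR costing 3.4
Total via MID: 10.4 + 3.4 = 13.8 min.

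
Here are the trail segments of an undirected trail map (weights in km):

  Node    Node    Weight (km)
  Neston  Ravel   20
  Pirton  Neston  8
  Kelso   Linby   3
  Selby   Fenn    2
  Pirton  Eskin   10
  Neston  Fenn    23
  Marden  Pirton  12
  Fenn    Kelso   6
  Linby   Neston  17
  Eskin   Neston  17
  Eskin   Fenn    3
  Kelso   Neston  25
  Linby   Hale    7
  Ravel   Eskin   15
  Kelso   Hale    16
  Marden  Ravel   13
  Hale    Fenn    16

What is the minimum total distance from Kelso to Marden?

Shortest distances from Kelso:
Kelso: 0
Linby: 3  (via Kelso)
Fenn: 6  (via Kelso)
Selby: 8  (via Fenn)
Eskin: 9  (via Fenn)
Hale: 10  (via Linby)
Pirton: 19  (via Eskin)
Neston: 20  (via Linby)
Ravel: 24  (via Eskin)
Marden: 31  (via Pirton)
Shortest route: Kelso → Fenn → Eskin → Pirton → Marden = 31 km.

31 km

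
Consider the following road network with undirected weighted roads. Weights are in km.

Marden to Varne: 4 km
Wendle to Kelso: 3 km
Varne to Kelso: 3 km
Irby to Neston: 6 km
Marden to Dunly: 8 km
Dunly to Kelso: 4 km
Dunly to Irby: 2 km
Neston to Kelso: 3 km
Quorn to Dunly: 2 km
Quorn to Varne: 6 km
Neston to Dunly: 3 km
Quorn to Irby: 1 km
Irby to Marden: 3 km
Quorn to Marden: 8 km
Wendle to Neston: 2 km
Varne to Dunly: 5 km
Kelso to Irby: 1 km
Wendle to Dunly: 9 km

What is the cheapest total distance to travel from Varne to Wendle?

Shortest distances from Varne:
Varne: 0
Kelso: 3  (via Varne)
Irby: 4  (via Kelso)
Marden: 4  (via Varne)
Quorn: 5  (via Irby)
Dunly: 5  (via Varne)
Neston: 6  (via Kelso)
Wendle: 6  (via Kelso)
Shortest route: Varne → Kelso → Wendle = 6 km.

6 km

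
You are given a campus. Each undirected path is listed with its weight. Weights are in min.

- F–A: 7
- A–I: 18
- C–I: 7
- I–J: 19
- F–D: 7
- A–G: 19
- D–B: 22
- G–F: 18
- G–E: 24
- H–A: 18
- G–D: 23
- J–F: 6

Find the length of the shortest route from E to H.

61 min

Settle nodes by increasing distance from E:
E: 0
G: 24  (via E)
F: 42  (via G)
A: 43  (via G)
D: 47  (via G)
J: 48  (via F)
H: 61  (via A)
Shortest route: E → G → A → H = 61 min.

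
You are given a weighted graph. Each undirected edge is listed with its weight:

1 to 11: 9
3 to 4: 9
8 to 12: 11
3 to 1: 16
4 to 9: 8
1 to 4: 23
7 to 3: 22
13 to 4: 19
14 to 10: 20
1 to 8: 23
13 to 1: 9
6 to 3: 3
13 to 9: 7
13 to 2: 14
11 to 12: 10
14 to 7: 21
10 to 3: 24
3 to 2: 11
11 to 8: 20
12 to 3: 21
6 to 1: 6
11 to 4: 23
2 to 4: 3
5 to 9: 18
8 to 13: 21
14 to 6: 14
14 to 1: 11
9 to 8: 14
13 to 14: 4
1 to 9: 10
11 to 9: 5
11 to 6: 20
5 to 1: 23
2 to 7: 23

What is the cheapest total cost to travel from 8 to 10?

45

Settle nodes by increasing distance from 8:
8: 0
12: 11  (via 8)
9: 14  (via 8)
11: 19  (via 9)
13: 21  (via 8)
4: 22  (via 9)
1: 23  (via 8)
2: 25  (via 4)
14: 25  (via 13)
6: 29  (via 1)
3: 31  (via 4)
5: 32  (via 9)
10: 45  (via 14)
Shortest route: 8–13–14–10 = 45.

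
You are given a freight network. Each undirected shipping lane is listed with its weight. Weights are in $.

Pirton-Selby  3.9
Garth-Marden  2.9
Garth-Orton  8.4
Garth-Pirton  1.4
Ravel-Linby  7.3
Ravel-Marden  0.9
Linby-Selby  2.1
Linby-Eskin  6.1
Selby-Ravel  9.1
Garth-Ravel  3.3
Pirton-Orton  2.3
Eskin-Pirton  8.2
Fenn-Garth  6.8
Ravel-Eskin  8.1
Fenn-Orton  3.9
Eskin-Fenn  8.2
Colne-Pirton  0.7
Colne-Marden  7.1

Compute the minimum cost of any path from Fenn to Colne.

Compare a few routes:
Fenn - Garth - Pirton - Colne: 6.8+1.4+0.7 = 8.9
Fenn - Orton - Garth - Pirton - Colne: 3.9+8.4+1.4+0.7 = 14.4
Fenn - Garth - Marden - Colne: 6.8+2.9+7.1 = 16.8
Fenn - Orton - Pirton - Colne: 3.9+2.3+0.7 = 6.9
Cheapest is Fenn - Orton - Pirton - Colne at $6.9.

$6.9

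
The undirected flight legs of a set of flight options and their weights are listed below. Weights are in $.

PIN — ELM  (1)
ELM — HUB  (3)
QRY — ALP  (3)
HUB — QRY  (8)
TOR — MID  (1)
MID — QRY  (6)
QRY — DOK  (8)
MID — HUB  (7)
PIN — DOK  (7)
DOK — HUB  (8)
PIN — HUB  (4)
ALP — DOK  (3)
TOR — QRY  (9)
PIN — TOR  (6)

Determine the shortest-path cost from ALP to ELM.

Shortest distances from ALP:
ALP: 0
DOK: 3  (via ALP)
QRY: 3  (via ALP)
MID: 9  (via QRY)
PIN: 10  (via DOK)
TOR: 10  (via MID)
ELM: 11  (via PIN)
Shortest route: ALP → DOK → PIN → ELM = $11.

$11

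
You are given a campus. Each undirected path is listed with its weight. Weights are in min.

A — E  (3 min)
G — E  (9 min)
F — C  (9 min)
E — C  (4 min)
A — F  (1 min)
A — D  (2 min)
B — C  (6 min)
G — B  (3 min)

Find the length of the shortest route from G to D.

14 min

Running Dijkstra from G:
G: 0
B: 3  (via G)
C: 9  (via B)
E: 9  (via G)
A: 12  (via E)
F: 13  (via A)
D: 14  (via A)
Shortest route: G → E → A → D = 14 min.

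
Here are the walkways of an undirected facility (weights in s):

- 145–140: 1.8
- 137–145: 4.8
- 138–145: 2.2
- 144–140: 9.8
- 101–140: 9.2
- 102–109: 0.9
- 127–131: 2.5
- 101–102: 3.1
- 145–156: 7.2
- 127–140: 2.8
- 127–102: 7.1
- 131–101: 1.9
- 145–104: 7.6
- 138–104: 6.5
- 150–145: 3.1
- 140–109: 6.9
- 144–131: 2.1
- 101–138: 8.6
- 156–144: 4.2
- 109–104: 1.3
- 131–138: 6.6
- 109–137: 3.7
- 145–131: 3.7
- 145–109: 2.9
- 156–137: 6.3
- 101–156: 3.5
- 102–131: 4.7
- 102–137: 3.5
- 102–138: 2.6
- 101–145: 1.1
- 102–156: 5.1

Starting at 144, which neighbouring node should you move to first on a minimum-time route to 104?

131

Enumerating some paths:
144 → 131 → 101 → 102 → 109 → 104: 2.1+1.9+3.1+0.9+1.3 = 9.3
144 → 131 → 101 → 145 → 109 → 104: 2.1+1.9+1.1+2.9+1.3 = 9.3
144 → 131 → 102 → 109 → 104: 2.1+4.7+0.9+1.3 = 9
Cheapest is 144 → 131 → 102 → 109 → 104 at 9 s.
So from 144 the first move is to 131.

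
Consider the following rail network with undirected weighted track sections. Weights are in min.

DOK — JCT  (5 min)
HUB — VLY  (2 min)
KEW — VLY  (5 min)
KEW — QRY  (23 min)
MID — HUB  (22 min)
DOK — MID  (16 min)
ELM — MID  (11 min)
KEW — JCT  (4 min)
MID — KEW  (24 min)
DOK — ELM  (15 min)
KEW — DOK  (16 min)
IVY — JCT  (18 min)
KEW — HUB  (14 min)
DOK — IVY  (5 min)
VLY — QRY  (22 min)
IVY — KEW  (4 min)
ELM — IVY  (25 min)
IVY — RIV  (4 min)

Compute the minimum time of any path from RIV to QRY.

Enumerating some paths:
RIV - IVY - KEW - QRY: 4+4+23 = 31
RIV - IVY - KEW - VLY - QRY: 4+4+5+22 = 35
Cheapest is RIV - IVY - KEW - QRY at 31 min.

31 min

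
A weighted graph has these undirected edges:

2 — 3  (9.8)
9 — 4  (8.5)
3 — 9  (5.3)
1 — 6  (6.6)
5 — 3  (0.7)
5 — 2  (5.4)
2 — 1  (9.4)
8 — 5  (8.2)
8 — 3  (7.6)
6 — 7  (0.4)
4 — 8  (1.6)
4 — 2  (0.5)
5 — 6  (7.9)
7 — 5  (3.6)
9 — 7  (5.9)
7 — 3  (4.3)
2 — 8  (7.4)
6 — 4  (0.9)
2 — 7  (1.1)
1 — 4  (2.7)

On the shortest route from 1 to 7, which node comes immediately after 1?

Candidate routes:
1–6–7: 6.6+0.4 = 7
1–6–4–2–7: 6.6+0.9+0.5+1.1 = 9.1
1–4–2–7: 2.7+0.5+1.1 = 4.3
1–4–6–7: 2.7+0.9+0.4 = 4
Cheapest is 1–4–6–7 at 4.
So from 1 the first move is to 4.

4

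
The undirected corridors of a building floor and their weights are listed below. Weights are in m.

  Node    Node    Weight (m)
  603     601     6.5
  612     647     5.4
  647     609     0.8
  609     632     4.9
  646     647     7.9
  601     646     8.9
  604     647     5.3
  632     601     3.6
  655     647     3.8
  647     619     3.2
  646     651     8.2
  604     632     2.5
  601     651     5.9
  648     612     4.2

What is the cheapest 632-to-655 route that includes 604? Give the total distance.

Shortest 632→604: 632–604 = 2.5
Best 604 to 655: 604–647–655 costing 9.1
Total via 604: 2.5 + 9.1 = 11.6 m.

11.6 m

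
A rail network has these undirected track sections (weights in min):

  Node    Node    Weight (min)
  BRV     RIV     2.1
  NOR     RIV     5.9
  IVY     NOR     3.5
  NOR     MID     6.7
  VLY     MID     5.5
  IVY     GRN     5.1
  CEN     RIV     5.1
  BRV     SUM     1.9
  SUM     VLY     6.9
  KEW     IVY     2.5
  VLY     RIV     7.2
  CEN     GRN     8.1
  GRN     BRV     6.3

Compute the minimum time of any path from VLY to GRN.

15.1 min

Compare a few routes:
VLY → SUM → BRV → GRN: 6.9+1.9+6.3 = 15.1
VLY → RIV → BRV → GRN: 7.2+2.1+6.3 = 15.6
The minimum is 15.1 min via VLY → SUM → BRV → GRN.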